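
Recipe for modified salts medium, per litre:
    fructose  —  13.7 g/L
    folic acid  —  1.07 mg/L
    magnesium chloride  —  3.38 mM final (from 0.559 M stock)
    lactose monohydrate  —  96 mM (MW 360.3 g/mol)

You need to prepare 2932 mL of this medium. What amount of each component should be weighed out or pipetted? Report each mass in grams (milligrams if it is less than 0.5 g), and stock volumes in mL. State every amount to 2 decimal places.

fructose 40.17 g; folic acid 3.14 mg; magnesium chloride 17.73 mL; lactose monohydrate 101.41 g

Scale factor relative to 1 L: 2.932.
fructose: 13.7 g/L × 2.932 L = 40.17 g
folic acid: 1.07 mg/L × 2.932 L = 3.14 mg
magnesium chloride: dilute stock: 3.38 mM × 2932 mL ÷ 559 mM = 17.73 mL
lactose monohydrate: 96 mmol/L × 360.3 g/mol × 2.932 L ÷ 1000 = 101.41 g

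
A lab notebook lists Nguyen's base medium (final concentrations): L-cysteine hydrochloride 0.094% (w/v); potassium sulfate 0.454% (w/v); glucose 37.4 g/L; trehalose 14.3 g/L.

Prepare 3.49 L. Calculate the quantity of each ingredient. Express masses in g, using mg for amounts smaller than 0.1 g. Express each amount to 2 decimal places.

Working volume: 3.49 L.
L-cysteine hydrochloride: 0.094 g per 100 mL × 3490 mL ÷ 100 = 3.28 g
potassium sulfate: 0.454% w/v = 4.54 g/L → 4.54 × 3.49 L = 15.84 g
glucose: 37.4 g/L × 3.49 L = 130.53 g
trehalose: 14.3 g/L × 3.49 L = 49.91 g

L-cysteine hydrochloride 3.28 g; potassium sulfate 15.84 g; glucose 130.53 g; trehalose 49.91 g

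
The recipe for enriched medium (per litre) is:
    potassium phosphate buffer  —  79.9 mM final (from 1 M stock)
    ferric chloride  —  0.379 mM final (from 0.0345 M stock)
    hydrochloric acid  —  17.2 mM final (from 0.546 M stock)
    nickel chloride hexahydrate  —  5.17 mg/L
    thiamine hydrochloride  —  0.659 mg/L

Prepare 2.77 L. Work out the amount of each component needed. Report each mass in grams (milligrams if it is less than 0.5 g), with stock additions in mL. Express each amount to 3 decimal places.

Working volume: 2.77 L.
potassium phosphate buffer: C1V1 = C2V2 → 79.9 mM × 2770 mL ÷ 1000 mM = 221.323 mL
ferric chloride: V = C2·V2/C1 = 0.379 mM × 2770 mL ÷ 34.5 mM = 30.430 mL
hydrochloric acid: C1V1 = C2V2 → 17.2 mM × 2770 mL ÷ 546 mM = 87.260 mL
nickel chloride hexahydrate: 5.17 mg/L × 2.77 L = 14.321 mg
thiamine hydrochloride: 0.659 mg/L × 2.77 L = 1.825 mg

potassium phosphate buffer 221.323 mL; ferric chloride 30.430 mL; hydrochloric acid 87.260 mL; nickel chloride hexahydrate 14.321 mg; thiamine hydrochloride 1.825 mg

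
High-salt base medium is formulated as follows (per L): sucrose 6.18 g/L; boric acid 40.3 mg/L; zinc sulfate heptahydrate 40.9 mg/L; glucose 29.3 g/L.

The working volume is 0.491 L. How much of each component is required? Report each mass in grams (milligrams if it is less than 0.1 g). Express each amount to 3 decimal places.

Working volume: 0.491 L.
sucrose: 6.18 g/L × 0.491 L = 3.034 g
boric acid: 40.3 mg/L × 0.491 L = 19.787 mg
zinc sulfate heptahydrate: 40.9 mg/L × 0.491 L = 20.082 mg
glucose: 29.3 g/L × 0.491 L = 14.386 g

sucrose 3.034 g; boric acid 19.787 mg; zinc sulfate heptahydrate 20.082 mg; glucose 14.386 g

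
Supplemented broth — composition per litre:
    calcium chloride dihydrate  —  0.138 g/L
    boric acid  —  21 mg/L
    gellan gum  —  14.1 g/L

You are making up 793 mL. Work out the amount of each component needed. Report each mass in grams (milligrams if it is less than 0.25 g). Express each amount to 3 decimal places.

Working volume: 793 mL = 0.793 L.
calcium chloride dihydrate: 0.138 g/L × 0.793 L = 0.109434 g = 109.434 mg
boric acid: 21 mg/L × 0.793 L = 16.653 mg
gellan gum: 14.1 g/L × 0.793 L = 11.181 g

calcium chloride dihydrate 109.434 mg; boric acid 16.653 mg; gellan gum 11.181 g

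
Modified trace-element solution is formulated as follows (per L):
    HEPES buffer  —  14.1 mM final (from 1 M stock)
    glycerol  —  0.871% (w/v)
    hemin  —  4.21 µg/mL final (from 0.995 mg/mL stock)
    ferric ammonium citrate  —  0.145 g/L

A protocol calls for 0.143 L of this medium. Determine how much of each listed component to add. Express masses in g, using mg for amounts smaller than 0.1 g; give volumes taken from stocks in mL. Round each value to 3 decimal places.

HEPES buffer 2.016 mL; glycerol 1.246 g; hemin 0.605 mL; ferric ammonium citrate 20.735 mg

Working volume: 0.143 L.
HEPES buffer: V = C2·V2/C1 = 14.1 mM × 143 mL ÷ 1000 mM = 2.016 mL
glycerol: 0.871% w/v = 8.71 g/L → 8.71 × 0.143 L = 1.246 g
hemin: C1V1 = C2V2 → 4.21 µg/mL × 143 mL ÷ 995 µg/mL = 0.605 mL
ferric ammonium citrate: 0.145 g/L × 0.143 L = 0.020735 g = 20.735 mg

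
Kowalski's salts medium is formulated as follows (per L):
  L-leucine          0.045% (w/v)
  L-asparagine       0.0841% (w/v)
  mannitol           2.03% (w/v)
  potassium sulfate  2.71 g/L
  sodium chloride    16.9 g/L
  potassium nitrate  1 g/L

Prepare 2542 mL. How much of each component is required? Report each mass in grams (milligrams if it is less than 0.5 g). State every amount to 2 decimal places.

Working volume: 2542 mL = 2.542 L.
L-leucine: 0.045 g per 100 mL × 2542 mL ÷ 100 = 1.14 g
L-asparagine: 0.0841 g per 100 mL × 2542 mL ÷ 100 = 2.14 g
mannitol: 2.03 g per 100 mL × 2542 mL ÷ 100 = 51.60 g
potassium sulfate: 2.71 g/L × 2.542 L = 6.89 g
sodium chloride: 16.9 g/L × 2.542 L = 42.96 g
potassium nitrate: 1 g/L × 2.542 L = 2.54 g

L-leucine 1.14 g; L-asparagine 2.14 g; mannitol 51.60 g; potassium sulfate 6.89 g; sodium chloride 42.96 g; potassium nitrate 2.54 g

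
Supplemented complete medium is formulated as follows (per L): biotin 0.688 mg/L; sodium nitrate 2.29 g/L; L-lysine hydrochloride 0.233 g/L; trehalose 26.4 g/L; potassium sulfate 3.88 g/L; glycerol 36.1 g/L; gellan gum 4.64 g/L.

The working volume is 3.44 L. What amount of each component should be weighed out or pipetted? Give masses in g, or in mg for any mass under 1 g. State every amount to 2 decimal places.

biotin 2.37 mg; sodium nitrate 7.88 g; L-lysine hydrochloride 801.52 mg; trehalose 90.82 g; potassium sulfate 13.35 g; glycerol 124.18 g; gellan gum 15.96 g

Scale factor relative to 1 L: 3.44.
biotin: 0.688 mg/L × 3.44 L = 2.37 mg
sodium nitrate: 2.29 g/L × 3.44 L = 7.88 g
L-lysine hydrochloride: 0.233 g/L × 3.44 L = 0.80152 g = 801.52 mg
trehalose: 26.4 g/L × 3.44 L = 90.82 g
potassium sulfate: 3.88 g/L × 3.44 L = 13.35 g
glycerol: 36.1 g/L × 3.44 L = 124.18 g
gellan gum: 4.64 g/L × 3.44 L = 15.96 g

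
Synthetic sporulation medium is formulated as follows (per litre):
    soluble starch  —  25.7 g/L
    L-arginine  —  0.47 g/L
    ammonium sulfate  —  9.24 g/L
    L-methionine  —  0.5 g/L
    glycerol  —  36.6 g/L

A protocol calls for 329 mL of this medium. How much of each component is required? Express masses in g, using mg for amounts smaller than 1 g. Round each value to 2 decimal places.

soluble starch 8.46 g; L-arginine 154.63 mg; ammonium sulfate 3.04 g; L-methionine 164.50 mg; glycerol 12.04 g

Target volume = 329 mL = 0.329 L.
soluble starch: 25.7 g/L × 0.329 L = 8.46 g
L-arginine: 0.47 g/L × 0.329 L = 0.15463 g = 154.63 mg
ammonium sulfate: 9.24 g/L × 0.329 L = 3.04 g
L-methionine: 0.5 g/L × 0.329 L = 0.1645 g = 164.50 mg
glycerol: 36.6 g/L × 0.329 L = 12.04 g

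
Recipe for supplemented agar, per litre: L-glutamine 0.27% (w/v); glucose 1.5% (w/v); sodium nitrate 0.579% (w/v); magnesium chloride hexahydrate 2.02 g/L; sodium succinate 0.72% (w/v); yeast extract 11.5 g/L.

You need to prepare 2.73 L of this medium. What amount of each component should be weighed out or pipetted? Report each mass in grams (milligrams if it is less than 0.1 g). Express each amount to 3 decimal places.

Scale factor relative to 1 L: 2.73.
L-glutamine: 0.27 g per 100 mL × 2730 mL ÷ 100 = 7.371 g
glucose: 1.5 g per 100 mL × 2730 mL ÷ 100 = 40.950 g
sodium nitrate: 0.579% w/v = 5.79 g/L → 5.79 × 2.73 L = 15.807 g
magnesium chloride hexahydrate: 2.02 g/L × 2.73 L = 5.515 g
sodium succinate: 0.72% w/v = 7.2 g/L → 7.2 × 2.73 L = 19.656 g
yeast extract: 11.5 g/L × 2.73 L = 31.395 g

L-glutamine 7.371 g; glucose 40.950 g; sodium nitrate 15.807 g; magnesium chloride hexahydrate 5.515 g; sodium succinate 19.656 g; yeast extract 31.395 g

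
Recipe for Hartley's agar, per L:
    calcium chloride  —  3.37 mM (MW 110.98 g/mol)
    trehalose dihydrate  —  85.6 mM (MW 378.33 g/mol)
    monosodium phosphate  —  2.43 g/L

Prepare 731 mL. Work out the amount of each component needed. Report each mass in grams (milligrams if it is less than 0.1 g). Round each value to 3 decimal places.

calcium chloride 0.273 g; trehalose dihydrate 23.673 g; monosodium phosphate 1.776 g

Scale factor relative to 1 L: 0.731.
calcium chloride: 3.37 mmol/L × 110.98 g/mol × 0.731 L ÷ 1000 = 0.273 g
trehalose dihydrate: 85.6 mmol/L × 378.33 g/mol × 0.731 L ÷ 1000 = 23.673 g
monosodium phosphate: 2.43 g/L × 0.731 L = 1.776 g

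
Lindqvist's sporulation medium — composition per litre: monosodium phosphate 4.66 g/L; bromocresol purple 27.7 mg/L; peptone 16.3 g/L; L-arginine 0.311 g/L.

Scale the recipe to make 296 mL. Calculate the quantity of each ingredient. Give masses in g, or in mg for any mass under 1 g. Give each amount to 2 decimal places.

monosodium phosphate 1.38 g; bromocresol purple 8.20 mg; peptone 4.82 g; L-arginine 92.06 mg

Scale factor relative to 1 L: 0.296.
monosodium phosphate: 4.66 g/L × 0.296 L = 1.38 g
bromocresol purple: 27.7 mg/L × 0.296 L = 8.20 mg
peptone: 16.3 g/L × 0.296 L = 4.82 g
L-arginine: 0.311 g/L × 0.296 L = 0.092056 g = 92.06 mg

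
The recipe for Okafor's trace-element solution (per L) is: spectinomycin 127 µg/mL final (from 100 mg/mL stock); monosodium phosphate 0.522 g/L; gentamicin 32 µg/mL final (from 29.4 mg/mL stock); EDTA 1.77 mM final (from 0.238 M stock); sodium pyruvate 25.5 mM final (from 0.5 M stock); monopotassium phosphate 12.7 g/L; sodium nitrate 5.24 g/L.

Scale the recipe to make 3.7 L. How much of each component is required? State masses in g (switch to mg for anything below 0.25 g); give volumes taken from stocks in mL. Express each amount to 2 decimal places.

spectinomycin 4.70 mL; monosodium phosphate 1.93 g; gentamicin 4.03 mL; EDTA 27.52 mL; sodium pyruvate 188.70 mL; monopotassium phosphate 46.99 g; sodium nitrate 19.39 g

Scale factor relative to 1 L: 3.7.
spectinomycin: dilute stock: 127 µg/mL × 3700 mL ÷ 100000 µg/mL = 4.70 mL
monosodium phosphate: 0.522 g/L × 3.7 L = 1.93 g
gentamicin: V = C2·V2/C1 = 32 µg/mL × 3700 mL ÷ 29400 µg/mL = 4.03 mL
EDTA: C1V1 = C2V2 → 1.77 mM × 3700 mL ÷ 238 mM = 27.52 mL
sodium pyruvate: V = C2·V2/C1 = 25.5 mM × 3700 mL ÷ 500 mM = 188.70 mL
monopotassium phosphate: 12.7 g/L × 3.7 L = 46.99 g
sodium nitrate: 5.24 g/L × 3.7 L = 19.39 g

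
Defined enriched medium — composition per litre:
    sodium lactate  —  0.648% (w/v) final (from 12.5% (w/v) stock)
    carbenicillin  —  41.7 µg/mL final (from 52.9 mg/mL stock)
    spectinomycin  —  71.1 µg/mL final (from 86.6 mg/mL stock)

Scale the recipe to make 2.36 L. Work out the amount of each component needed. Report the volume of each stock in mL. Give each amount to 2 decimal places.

sodium lactate 122.34 mL; carbenicillin 1.86 mL; spectinomycin 1.94 mL

Working volume: 2.36 L.
sodium lactate: V = C2·V2/C1 = 0.648% ÷ 12.5% × 2360 mL = 122.34 mL
carbenicillin: dilute stock: 41.7 µg/mL × 2360 mL ÷ 52900 µg/mL = 1.86 mL
spectinomycin: C1V1 = C2V2 → 71.1 µg/mL × 2360 mL ÷ 86600 µg/mL = 1.94 mL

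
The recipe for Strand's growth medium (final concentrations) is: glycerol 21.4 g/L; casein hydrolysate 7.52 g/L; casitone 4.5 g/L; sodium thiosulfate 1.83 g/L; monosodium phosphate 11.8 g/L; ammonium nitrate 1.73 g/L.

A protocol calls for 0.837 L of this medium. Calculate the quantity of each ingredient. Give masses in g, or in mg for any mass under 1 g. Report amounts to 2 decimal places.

Scale factor relative to 1 L: 0.837.
glycerol: 21.4 g/L × 0.837 L = 17.91 g
casein hydrolysate: 7.52 g/L × 0.837 L = 6.29 g
casitone: 4.5 g/L × 0.837 L = 3.77 g
sodium thiosulfate: 1.83 g/L × 0.837 L = 1.53 g
monosodium phosphate: 11.8 g/L × 0.837 L = 9.88 g
ammonium nitrate: 1.73 g/L × 0.837 L = 1.45 g

glycerol 17.91 g; casein hydrolysate 6.29 g; casitone 3.77 g; sodium thiosulfate 1.53 g; monosodium phosphate 9.88 g; ammonium nitrate 1.45 g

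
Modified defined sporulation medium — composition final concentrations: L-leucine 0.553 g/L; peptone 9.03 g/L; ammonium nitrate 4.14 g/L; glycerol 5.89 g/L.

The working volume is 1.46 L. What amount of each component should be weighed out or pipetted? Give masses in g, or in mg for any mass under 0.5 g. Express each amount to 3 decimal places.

Working volume: 1.46 L.
L-leucine: 0.553 g/L × 1.46 L = 0.807 g
peptone: 9.03 g/L × 1.46 L = 13.184 g
ammonium nitrate: 4.14 g/L × 1.46 L = 6.044 g
glycerol: 5.89 g/L × 1.46 L = 8.599 g

L-leucine 0.807 g; peptone 13.184 g; ammonium nitrate 6.044 g; glycerol 8.599 g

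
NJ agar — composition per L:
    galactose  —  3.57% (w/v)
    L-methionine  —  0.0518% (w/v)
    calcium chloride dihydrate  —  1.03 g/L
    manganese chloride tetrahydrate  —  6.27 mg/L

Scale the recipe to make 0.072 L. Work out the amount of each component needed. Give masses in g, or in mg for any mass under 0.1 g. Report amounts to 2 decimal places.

galactose 2.57 g; L-methionine 37.30 mg; calcium chloride dihydrate 74.16 mg; manganese chloride tetrahydrate 0.45 mg

Working volume: 0.072 L.
galactose: 3.57% w/v = 35.7 g/L → 35.7 × 0.072 L = 2.57 g
L-methionine: 0.0518% w/v = 0.518 g/L → 0.518 × 0.072 L = 0.037296 g = 37.30 mg
calcium chloride dihydrate: 1.03 g/L × 0.072 L = 0.07416 g = 74.16 mg
manganese chloride tetrahydrate: 6.27 mg/L × 0.072 L = 0.45 mg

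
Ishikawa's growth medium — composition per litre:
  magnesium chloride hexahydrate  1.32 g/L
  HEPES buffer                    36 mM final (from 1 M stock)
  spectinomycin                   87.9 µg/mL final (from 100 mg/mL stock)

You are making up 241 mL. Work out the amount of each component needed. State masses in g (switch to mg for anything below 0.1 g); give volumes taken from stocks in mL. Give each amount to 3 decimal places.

Scale factor relative to 1 L: 0.241.
magnesium chloride hexahydrate: 1.32 g/L × 0.241 L = 0.318 g
HEPES buffer: C1V1 = C2V2 → 36 mM × 241 mL ÷ 1000 mM = 8.676 mL
spectinomycin: dilute stock: 87.9 µg/mL × 241 mL ÷ 100000 µg/mL = 0.212 mL

magnesium chloride hexahydrate 0.318 g; HEPES buffer 8.676 mL; spectinomycin 0.212 mL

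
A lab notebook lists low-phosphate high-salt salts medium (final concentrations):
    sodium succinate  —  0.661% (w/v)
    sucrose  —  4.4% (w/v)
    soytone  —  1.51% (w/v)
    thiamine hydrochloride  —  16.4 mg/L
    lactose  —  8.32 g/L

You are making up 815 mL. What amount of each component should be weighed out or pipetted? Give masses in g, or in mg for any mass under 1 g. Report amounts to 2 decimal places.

Target volume = 815 mL = 0.815 L.
sodium succinate: 0.661% w/v = 6.61 g/L → 6.61 × 0.815 L = 5.39 g
sucrose: 4.4 g per 100 mL × 815 mL ÷ 100 = 35.86 g
soytone: 1.51% w/v = 15.1 g/L → 15.1 × 0.815 L = 12.31 g
thiamine hydrochloride: 16.4 mg/L × 0.815 L = 13.37 mg
lactose: 8.32 g/L × 0.815 L = 6.78 g

sodium succinate 5.39 g; sucrose 35.86 g; soytone 12.31 g; thiamine hydrochloride 13.37 mg; lactose 6.78 g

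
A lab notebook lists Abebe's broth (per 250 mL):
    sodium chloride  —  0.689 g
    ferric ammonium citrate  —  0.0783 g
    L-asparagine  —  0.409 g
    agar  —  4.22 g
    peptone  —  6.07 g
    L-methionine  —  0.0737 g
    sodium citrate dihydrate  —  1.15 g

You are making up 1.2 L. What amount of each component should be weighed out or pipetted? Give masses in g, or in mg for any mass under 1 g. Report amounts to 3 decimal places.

Scale factor = 1200 mL / 250 mL = 4.8.
sodium chloride: 0.689 g × (1200 mL / 250 mL) = 3.307 g
ferric ammonium citrate: 0.0783 g × (1200 mL / 250 mL) = 0.37584 g = 375.840 mg
L-asparagine: 0.409 g × (1200 mL / 250 mL) = 1.963 g
agar: 4.22 g × (1200 mL / 250 mL) = 20.256 g
peptone: 6.07 g × (1200 mL / 250 mL) = 29.136 g
L-methionine: 0.0737 g × (1200 mL / 250 mL) = 0.35376 g = 353.760 mg
sodium citrate dihydrate: 1.15 g × (1200 mL / 250 mL) = 5.520 g

sodium chloride 3.307 g; ferric ammonium citrate 375.840 mg; L-asparagine 1.963 g; agar 20.256 g; peptone 29.136 g; L-methionine 353.760 mg; sodium citrate dihydrate 5.520 g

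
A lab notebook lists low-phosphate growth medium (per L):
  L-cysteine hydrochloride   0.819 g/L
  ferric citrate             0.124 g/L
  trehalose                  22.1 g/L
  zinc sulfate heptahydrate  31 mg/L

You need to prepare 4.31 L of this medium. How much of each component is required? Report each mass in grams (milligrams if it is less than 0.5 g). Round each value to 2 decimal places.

L-cysteine hydrochloride 3.53 g; ferric citrate 0.53 g; trehalose 95.25 g; zinc sulfate heptahydrate 133.61 mg

Scale factor relative to 1 L: 4.31.
L-cysteine hydrochloride: 0.819 g/L × 4.31 L = 3.53 g
ferric citrate: 0.124 g/L × 4.31 L = 0.53 g
trehalose: 22.1 g/L × 4.31 L = 95.25 g
zinc sulfate heptahydrate: 31 mg/L × 4.31 L = 133.61 mg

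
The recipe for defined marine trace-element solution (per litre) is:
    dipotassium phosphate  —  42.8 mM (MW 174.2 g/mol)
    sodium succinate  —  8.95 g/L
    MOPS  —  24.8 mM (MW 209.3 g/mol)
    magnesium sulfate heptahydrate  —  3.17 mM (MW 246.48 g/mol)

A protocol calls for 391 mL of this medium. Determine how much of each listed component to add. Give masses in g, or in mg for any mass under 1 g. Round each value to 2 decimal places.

dipotassium phosphate 2.92 g; sodium succinate 3.50 g; MOPS 2.03 g; magnesium sulfate heptahydrate 305.50 mg

Scale factor relative to 1 L: 0.391.
dipotassium phosphate: 42.8 mmol/L × 174.2 g/mol × 0.391 L ÷ 1000 = 2.92 g
sodium succinate: 8.95 g/L × 0.391 L = 3.50 g
MOPS: 24.8 mmol/L × 209.3 g/mol × 0.391 L ÷ 1000 = 2.03 g
magnesium sulfate heptahydrate: 3.17 mmol/L × 246.48 mg/mmol × 0.391 L = 305.50 mg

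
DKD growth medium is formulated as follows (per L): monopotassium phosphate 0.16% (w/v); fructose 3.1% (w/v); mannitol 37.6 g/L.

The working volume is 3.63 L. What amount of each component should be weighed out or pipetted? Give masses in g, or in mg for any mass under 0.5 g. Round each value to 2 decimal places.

monopotassium phosphate 5.81 g; fructose 112.53 g; mannitol 136.49 g

Scale factor relative to 1 L: 3.63.
monopotassium phosphate: 0.16% w/v = 1.6 g/L → 1.6 × 3.63 L = 5.81 g
fructose: 3.1 g per 100 mL × 3630 mL ÷ 100 = 112.53 g
mannitol: 37.6 g/L × 3.63 L = 136.49 g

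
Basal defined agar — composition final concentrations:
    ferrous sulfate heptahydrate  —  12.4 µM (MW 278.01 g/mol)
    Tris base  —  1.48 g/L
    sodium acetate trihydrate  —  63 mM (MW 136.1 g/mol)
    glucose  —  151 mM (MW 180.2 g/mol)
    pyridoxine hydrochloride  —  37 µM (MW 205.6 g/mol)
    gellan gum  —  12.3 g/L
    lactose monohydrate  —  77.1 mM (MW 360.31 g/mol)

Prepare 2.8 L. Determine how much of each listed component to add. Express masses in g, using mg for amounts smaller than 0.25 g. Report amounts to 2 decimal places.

Working volume: 2.8 L.
ferrous sulfate heptahydrate: 12.4 µmol/L × 278.01 g/mol × 2.8 L ÷ 1000 = 9.65 mg
Tris base: 1.48 g/L × 2.8 L = 4.14 g
sodium acetate trihydrate: 63 mmol/L × 136.1 g/mol × 2.8 L ÷ 1000 = 24.01 g
glucose: 151 mmol/L × 180.2 g/mol × 2.8 L ÷ 1000 = 76.19 g
pyridoxine hydrochloride: 37 µmol/L × 205.6 g/mol × 2.8 L ÷ 1000 = 21.30 mg
gellan gum: 12.3 g/L × 2.8 L = 34.44 g
lactose monohydrate: 77.1 mmol/L × 360.31 g/mol × 2.8 L ÷ 1000 = 77.78 g

ferrous sulfate heptahydrate 9.65 mg; Tris base 4.14 g; sodium acetate trihydrate 24.01 g; glucose 76.19 g; pyridoxine hydrochloride 21.30 mg; gellan gum 34.44 g; lactose monohydrate 77.78 g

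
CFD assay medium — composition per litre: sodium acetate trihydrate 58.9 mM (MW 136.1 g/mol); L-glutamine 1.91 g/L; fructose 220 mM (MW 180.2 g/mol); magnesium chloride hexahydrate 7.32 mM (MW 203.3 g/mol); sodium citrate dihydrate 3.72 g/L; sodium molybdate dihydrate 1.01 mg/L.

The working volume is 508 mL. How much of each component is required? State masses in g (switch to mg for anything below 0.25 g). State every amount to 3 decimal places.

Scale factor relative to 1 L: 0.508.
sodium acetate trihydrate: 58.9 mmol/L × 136.1 g/mol × 0.508 L ÷ 1000 = 4.072 g
L-glutamine: 1.91 g/L × 0.508 L = 0.970 g
fructose: 220 mmol/L × 180.2 g/mol × 0.508 L ÷ 1000 = 20.139 g
magnesium chloride hexahydrate: 7.32 mmol/L × 203.3 g/mol × 0.508 L ÷ 1000 = 0.756 g
sodium citrate dihydrate: 3.72 g/L × 0.508 L = 1.890 g
sodium molybdate dihydrate: 1.01 mg/L × 0.508 L = 0.513 mg

sodium acetate trihydrate 4.072 g; L-glutamine 0.970 g; fructose 20.139 g; magnesium chloride hexahydrate 0.756 g; sodium citrate dihydrate 1.890 g; sodium molybdate dihydrate 0.513 mg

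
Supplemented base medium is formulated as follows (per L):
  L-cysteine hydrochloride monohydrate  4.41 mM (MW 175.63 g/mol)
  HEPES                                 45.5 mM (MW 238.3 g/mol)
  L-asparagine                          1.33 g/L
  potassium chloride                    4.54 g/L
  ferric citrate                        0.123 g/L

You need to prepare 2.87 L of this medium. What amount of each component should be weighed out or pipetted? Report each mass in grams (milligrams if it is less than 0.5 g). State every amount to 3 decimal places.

L-cysteine hydrochloride monohydrate 2.223 g; HEPES 31.118 g; L-asparagine 3.817 g; potassium chloride 13.030 g; ferric citrate 353.010 mg

Working volume: 2.87 L.
L-cysteine hydrochloride monohydrate: 4.41 mmol/L × 175.63 g/mol × 2.87 L ÷ 1000 = 2.223 g
HEPES: 45.5 mmol/L × 238.3 g/mol × 2.87 L ÷ 1000 = 31.118 g
L-asparagine: 1.33 g/L × 2.87 L = 3.817 g
potassium chloride: 4.54 g/L × 2.87 L = 13.030 g
ferric citrate: 0.123 g/L × 2.87 L = 0.35301 g = 353.010 mg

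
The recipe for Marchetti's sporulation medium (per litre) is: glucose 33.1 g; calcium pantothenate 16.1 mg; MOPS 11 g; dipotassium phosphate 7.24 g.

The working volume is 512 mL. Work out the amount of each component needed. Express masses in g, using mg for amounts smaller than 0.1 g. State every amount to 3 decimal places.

glucose 16.947 g; calcium pantothenate 8.243 mg; MOPS 5.632 g; dipotassium phosphate 3.707 g

Scale factor = 512 mL / 1000 mL = 0.512.
glucose: 33.1 g × (512 mL / 1000 mL) = 16.947 g
calcium pantothenate: 16.1 mg × (512 mL / 1000 mL) = 8.243 mg
MOPS: 11 g × (512 mL / 1000 mL) = 5.632 g
dipotassium phosphate: 7.24 g × (512 mL / 1000 mL) = 3.707 g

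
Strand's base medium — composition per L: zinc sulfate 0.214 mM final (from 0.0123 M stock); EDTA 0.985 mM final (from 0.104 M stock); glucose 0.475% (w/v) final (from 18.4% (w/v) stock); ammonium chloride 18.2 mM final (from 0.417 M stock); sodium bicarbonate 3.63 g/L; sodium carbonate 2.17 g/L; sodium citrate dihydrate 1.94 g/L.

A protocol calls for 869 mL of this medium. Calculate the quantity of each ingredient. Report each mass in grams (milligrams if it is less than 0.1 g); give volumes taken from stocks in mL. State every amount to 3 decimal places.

zinc sulfate 15.119 mL; EDTA 8.230 mL; glucose 22.433 mL; ammonium chloride 37.928 mL; sodium bicarbonate 3.154 g; sodium carbonate 1.886 g; sodium citrate dihydrate 1.686 g

Scale factor relative to 1 L: 0.869.
zinc sulfate: V = C2·V2/C1 = 0.214 mM × 869 mL ÷ 12.3 mM = 15.119 mL
EDTA: C1V1 = C2V2 → 0.985 mM × 869 mL ÷ 104 mM = 8.230 mL
glucose: dilute stock: 0.475% ÷ 18.4% × 869 mL = 22.433 mL
ammonium chloride: C1V1 = C2V2 → 18.2 mM × 869 mL ÷ 417 mM = 37.928 mL
sodium bicarbonate: 3.63 g/L × 0.869 L = 3.154 g
sodium carbonate: 2.17 g/L × 0.869 L = 1.886 g
sodium citrate dihydrate: 1.94 g/L × 0.869 L = 1.686 g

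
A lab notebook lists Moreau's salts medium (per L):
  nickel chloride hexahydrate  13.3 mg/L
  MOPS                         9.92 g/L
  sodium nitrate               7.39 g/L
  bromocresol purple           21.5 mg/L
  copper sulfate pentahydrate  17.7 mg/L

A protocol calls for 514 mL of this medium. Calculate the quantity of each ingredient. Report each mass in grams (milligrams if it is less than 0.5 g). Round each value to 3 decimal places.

nickel chloride hexahydrate 6.836 mg; MOPS 5.099 g; sodium nitrate 3.798 g; bromocresol purple 11.051 mg; copper sulfate pentahydrate 9.098 mg

Scale factor relative to 1 L: 0.514.
nickel chloride hexahydrate: 13.3 mg/L × 0.514 L = 6.836 mg
MOPS: 9.92 g/L × 0.514 L = 5.099 g
sodium nitrate: 7.39 g/L × 0.514 L = 3.798 g
bromocresol purple: 21.5 mg/L × 0.514 L = 11.051 mg
copper sulfate pentahydrate: 17.7 mg/L × 0.514 L = 9.098 mg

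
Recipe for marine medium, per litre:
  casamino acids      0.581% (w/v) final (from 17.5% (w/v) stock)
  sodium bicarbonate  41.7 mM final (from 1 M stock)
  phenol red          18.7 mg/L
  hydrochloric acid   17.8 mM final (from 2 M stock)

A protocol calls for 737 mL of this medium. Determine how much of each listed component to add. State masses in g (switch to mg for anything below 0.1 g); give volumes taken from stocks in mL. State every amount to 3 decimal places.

casamino acids 24.468 mL; sodium bicarbonate 30.733 mL; phenol red 13.782 mg; hydrochloric acid 6.559 mL

Scale factor relative to 1 L: 0.737.
casamino acids: dilute stock: 0.581% ÷ 17.5% × 737 mL = 24.468 mL
sodium bicarbonate: V = C2·V2/C1 = 41.7 mM × 737 mL ÷ 1000 mM = 30.733 mL
phenol red: 18.7 mg/L × 0.737 L = 13.782 mg
hydrochloric acid: dilute stock: 17.8 mM × 737 mL ÷ 2000 mM = 6.559 mL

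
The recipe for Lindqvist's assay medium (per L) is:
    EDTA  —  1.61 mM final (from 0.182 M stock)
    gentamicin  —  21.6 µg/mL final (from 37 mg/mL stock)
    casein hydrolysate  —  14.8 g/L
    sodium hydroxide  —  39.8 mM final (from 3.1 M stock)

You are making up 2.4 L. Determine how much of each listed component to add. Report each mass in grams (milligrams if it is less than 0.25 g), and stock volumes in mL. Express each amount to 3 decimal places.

Scale factor relative to 1 L: 2.4.
EDTA: V = C2·V2/C1 = 1.61 mM × 2400 mL ÷ 182 mM = 21.231 mL
gentamicin: dilute stock: 21.6 µg/mL × 2400 mL ÷ 37000 µg/mL = 1.401 mL
casein hydrolysate: 14.8 g/L × 2.4 L = 35.520 g
sodium hydroxide: V = C2·V2/C1 = 39.8 mM × 2400 mL ÷ 3100 mM = 30.813 mL

EDTA 21.231 mL; gentamicin 1.401 mL; casein hydrolysate 35.520 g; sodium hydroxide 30.813 mL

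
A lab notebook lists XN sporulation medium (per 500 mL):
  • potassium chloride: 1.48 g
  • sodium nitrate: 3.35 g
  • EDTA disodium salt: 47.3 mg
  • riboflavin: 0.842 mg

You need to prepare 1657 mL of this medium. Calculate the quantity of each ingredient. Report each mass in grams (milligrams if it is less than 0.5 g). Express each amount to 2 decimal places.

Scale factor = 1657 mL / 500 mL = 3.314.
potassium chloride: 1.48 g × (1657 mL / 500 mL) = 4.90 g
sodium nitrate: 3.35 g × (1657 mL / 500 mL) = 11.10 g
EDTA disodium salt: 47.3 mg × (1657 mL / 500 mL) = 156.75 mg
riboflavin: 0.842 mg × (1657 mL / 500 mL) = 2.79 mg

potassium chloride 4.90 g; sodium nitrate 11.10 g; EDTA disodium salt 156.75 mg; riboflavin 2.79 mg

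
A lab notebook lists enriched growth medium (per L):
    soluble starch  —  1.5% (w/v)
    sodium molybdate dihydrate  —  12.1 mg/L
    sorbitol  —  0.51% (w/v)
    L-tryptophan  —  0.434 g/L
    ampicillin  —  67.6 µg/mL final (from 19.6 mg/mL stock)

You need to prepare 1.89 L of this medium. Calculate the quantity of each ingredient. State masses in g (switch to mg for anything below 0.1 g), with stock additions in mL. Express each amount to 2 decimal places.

Scale factor relative to 1 L: 1.89.
soluble starch: 1.5 g per 100 mL × 1890 mL ÷ 100 = 28.35 g
sodium molybdate dihydrate: 12.1 mg/L × 1.89 L = 22.87 mg
sorbitol: 0.51% w/v = 5.1 g/L → 5.1 × 1.89 L = 9.64 g
L-tryptophan: 0.434 g/L × 1.89 L = 0.82 g
ampicillin: dilute stock: 67.6 µg/mL × 1890 mL ÷ 19600 µg/mL = 6.52 mL

soluble starch 28.35 g; sodium molybdate dihydrate 22.87 mg; sorbitol 9.64 g; L-tryptophan 0.82 g; ampicillin 6.52 mL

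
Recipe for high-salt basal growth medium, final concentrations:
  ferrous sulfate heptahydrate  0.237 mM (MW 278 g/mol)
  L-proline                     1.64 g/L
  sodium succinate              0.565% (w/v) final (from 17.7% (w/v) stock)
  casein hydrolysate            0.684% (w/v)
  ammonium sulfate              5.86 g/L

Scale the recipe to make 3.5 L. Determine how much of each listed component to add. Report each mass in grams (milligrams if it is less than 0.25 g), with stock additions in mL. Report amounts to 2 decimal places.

Scale factor relative to 1 L: 3.5.
ferrous sulfate heptahydrate: 0.237 mmol/L × 278 mg/mmol × 3.5 L = 230.60 mg
L-proline: 1.64 g/L × 3.5 L = 5.74 g
sodium succinate: C1V1 = C2V2 → 0.565% ÷ 17.7% × 3500 mL = 111.72 mL
casein hydrolysate: 0.684 g per 100 mL × 3500 mL ÷ 100 = 23.94 g
ammonium sulfate: 5.86 g/L × 3.5 L = 20.51 g

ferrous sulfate heptahydrate 230.60 mg; L-proline 5.74 g; sodium succinate 111.72 mL; casein hydrolysate 23.94 g; ammonium sulfate 20.51 g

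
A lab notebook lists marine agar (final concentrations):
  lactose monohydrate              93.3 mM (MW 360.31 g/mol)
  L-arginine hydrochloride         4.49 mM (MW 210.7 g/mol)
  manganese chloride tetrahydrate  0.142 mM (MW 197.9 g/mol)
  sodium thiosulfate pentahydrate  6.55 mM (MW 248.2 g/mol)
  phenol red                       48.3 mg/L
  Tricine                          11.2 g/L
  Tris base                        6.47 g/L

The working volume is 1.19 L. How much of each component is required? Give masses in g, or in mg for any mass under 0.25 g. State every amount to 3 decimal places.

Scale factor relative to 1 L: 1.19.
lactose monohydrate: 93.3 mmol/L × 360.31 g/mol × 1.19 L ÷ 1000 = 40.004 g
L-arginine hydrochloride: 4.49 mmol/L × 210.7 g/mol × 1.19 L ÷ 1000 = 1.126 g
manganese chloride tetrahydrate: 0.142 mmol/L × 197.9 mg/mmol × 1.19 L = 33.441 mg
sodium thiosulfate pentahydrate: 6.55 mmol/L × 248.2 g/mol × 1.19 L ÷ 1000 = 1.935 g
phenol red: 48.3 mg/L × 1.19 L = 57.477 mg
Tricine: 11.2 g/L × 1.19 L = 13.328 g
Tris base: 6.47 g/L × 1.19 L = 7.699 g

lactose monohydrate 40.004 g; L-arginine hydrochloride 1.126 g; manganese chloride tetrahydrate 33.441 mg; sodium thiosulfate pentahydrate 1.935 g; phenol red 57.477 mg; Tricine 13.328 g; Tris base 7.699 g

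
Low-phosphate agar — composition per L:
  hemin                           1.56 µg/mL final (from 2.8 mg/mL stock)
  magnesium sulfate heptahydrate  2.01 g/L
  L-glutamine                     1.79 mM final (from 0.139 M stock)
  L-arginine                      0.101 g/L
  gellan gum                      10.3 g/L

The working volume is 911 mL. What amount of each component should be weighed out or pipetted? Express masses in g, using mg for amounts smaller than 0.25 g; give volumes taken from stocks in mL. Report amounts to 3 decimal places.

hemin 0.508 mL; magnesium sulfate heptahydrate 1.831 g; L-glutamine 11.732 mL; L-arginine 92.011 mg; gellan gum 9.383 g

Target volume = 911 mL = 0.911 L.
hemin: V = C2·V2/C1 = 1.56 µg/mL × 911 mL ÷ 2800 µg/mL = 0.508 mL
magnesium sulfate heptahydrate: 2.01 g/L × 0.911 L = 1.831 g
L-glutamine: C1V1 = C2V2 → 1.79 mM × 911 mL ÷ 139 mM = 11.732 mL
L-arginine: 0.101 g/L × 0.911 L = 0.092011 g = 92.011 mg
gellan gum: 10.3 g/L × 0.911 L = 9.383 g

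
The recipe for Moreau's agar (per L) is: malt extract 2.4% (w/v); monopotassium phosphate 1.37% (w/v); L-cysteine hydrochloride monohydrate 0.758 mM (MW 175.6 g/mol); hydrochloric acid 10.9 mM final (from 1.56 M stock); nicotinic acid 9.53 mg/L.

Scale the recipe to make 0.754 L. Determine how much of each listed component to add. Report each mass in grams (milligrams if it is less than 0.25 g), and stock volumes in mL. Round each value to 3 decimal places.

Working volume: 0.754 L.
malt extract: 2.4 g per 100 mL × 754 mL ÷ 100 = 18.096 g
monopotassium phosphate: 1.37% w/v = 13.7 g/L → 13.7 × 0.754 L = 10.330 g
L-cysteine hydrochloride monohydrate: 0.758 mmol/L × 175.6 mg/mmol × 0.754 L = 100.361 mg
hydrochloric acid: dilute stock: 10.9 mM × 754 mL ÷ 1560 mM = 5.268 mL
nicotinic acid: 9.53 mg/L × 0.754 L = 7.186 mg

malt extract 18.096 g; monopotassium phosphate 10.330 g; L-cysteine hydrochloride monohydrate 100.361 mg; hydrochloric acid 5.268 mL; nicotinic acid 7.186 mg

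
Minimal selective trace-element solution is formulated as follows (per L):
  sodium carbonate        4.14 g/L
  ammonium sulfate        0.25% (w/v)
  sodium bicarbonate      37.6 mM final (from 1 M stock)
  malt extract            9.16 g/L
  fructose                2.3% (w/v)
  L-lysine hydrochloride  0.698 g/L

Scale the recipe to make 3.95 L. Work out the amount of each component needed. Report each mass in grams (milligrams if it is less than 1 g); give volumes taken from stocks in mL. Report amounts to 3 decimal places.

Working volume: 3.95 L.
sodium carbonate: 4.14 g/L × 3.95 L = 16.353 g
ammonium sulfate: 0.25 g per 100 mL × 3950 mL ÷ 100 = 9.875 g
sodium bicarbonate: dilute stock: 37.6 mM × 3950 mL ÷ 1000 mM = 148.520 mL
malt extract: 9.16 g/L × 3.95 L = 36.182 g
fructose: 2.3 g per 100 mL × 3950 mL ÷ 100 = 90.850 g
L-lysine hydrochloride: 0.698 g/L × 3.95 L = 2.757 g

sodium carbonate 16.353 g; ammonium sulfate 9.875 g; sodium bicarbonate 148.520 mL; malt extract 36.182 g; fructose 90.850 g; L-lysine hydrochloride 2.757 g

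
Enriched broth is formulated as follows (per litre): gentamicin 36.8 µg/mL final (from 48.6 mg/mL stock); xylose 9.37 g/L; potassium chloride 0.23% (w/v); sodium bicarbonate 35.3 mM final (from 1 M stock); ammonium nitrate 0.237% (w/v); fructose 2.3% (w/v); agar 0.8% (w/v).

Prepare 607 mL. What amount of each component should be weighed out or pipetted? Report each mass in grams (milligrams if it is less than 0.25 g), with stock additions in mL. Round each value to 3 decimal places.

gentamicin 0.460 mL; xylose 5.688 g; potassium chloride 1.396 g; sodium bicarbonate 21.427 mL; ammonium nitrate 1.439 g; fructose 13.961 g; agar 4.856 g

Working volume: 607 mL = 0.607 L.
gentamicin: V = C2·V2/C1 = 36.8 µg/mL × 607 mL ÷ 48600 µg/mL = 0.460 mL
xylose: 9.37 g/L × 0.607 L = 5.688 g
potassium chloride: 0.23 g per 100 mL × 607 mL ÷ 100 = 1.396 g
sodium bicarbonate: dilute stock: 35.3 mM × 607 mL ÷ 1000 mM = 21.427 mL
ammonium nitrate: 0.237 g per 100 mL × 607 mL ÷ 100 = 1.439 g
fructose: 2.3 g per 100 mL × 607 mL ÷ 100 = 13.961 g
agar: 0.8% w/v = 8 g/L → 8 × 0.607 L = 4.856 g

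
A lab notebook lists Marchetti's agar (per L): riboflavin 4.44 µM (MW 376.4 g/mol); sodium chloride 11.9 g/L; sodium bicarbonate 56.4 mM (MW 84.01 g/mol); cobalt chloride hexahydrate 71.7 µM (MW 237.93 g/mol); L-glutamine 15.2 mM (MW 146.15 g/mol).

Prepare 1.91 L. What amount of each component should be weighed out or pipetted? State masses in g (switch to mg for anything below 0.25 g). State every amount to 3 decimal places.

riboflavin 3.192 mg; sodium chloride 22.729 g; sodium bicarbonate 9.050 g; cobalt chloride hexahydrate 32.584 mg; L-glutamine 4.243 g

Scale factor relative to 1 L: 1.91.
riboflavin: 4.44 µmol/L × 376.4 g/mol × 1.91 L ÷ 1000 = 3.192 mg
sodium chloride: 11.9 g/L × 1.91 L = 22.729 g
sodium bicarbonate: 56.4 mmol/L × 84.01 g/mol × 1.91 L ÷ 1000 = 9.050 g
cobalt chloride hexahydrate: 71.7 µmol/L × 237.93 g/mol × 1.91 L ÷ 1000 = 32.584 mg
L-glutamine: 15.2 mmol/L × 146.15 g/mol × 1.91 L ÷ 1000 = 4.243 g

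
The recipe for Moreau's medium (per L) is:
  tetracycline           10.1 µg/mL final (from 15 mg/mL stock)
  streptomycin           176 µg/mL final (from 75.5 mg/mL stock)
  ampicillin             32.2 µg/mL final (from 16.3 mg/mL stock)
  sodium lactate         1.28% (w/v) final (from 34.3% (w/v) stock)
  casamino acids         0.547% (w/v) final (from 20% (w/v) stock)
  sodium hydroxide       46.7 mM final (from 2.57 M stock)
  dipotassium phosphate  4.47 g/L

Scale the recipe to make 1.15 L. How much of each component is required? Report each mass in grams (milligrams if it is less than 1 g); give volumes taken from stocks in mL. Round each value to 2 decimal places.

Scale factor relative to 1 L: 1.15.
tetracycline: C1V1 = C2V2 → 10.1 µg/mL × 1150 mL ÷ 15000 µg/mL = 0.77 mL
streptomycin: dilute stock: 176 µg/mL × 1150 mL ÷ 75500 µg/mL = 2.68 mL
ampicillin: V = C2·V2/C1 = 32.2 µg/mL × 1150 mL ÷ 16300 µg/mL = 2.27 mL
sodium lactate: C1V1 = C2V2 → 1.28% ÷ 34.3% × 1150 mL = 42.92 mL
casamino acids: C1V1 = C2V2 → 0.547% ÷ 20% × 1150 mL = 31.45 mL
sodium hydroxide: V = C2·V2/C1 = 46.7 mM × 1150 mL ÷ 2570 mM = 20.90 mL
dipotassium phosphate: 4.47 g/L × 1.15 L = 5.14 g

tetracycline 0.77 mL; streptomycin 2.68 mL; ampicillin 2.27 mL; sodium lactate 42.92 mL; casamino acids 31.45 mL; sodium hydroxide 20.90 mL; dipotassium phosphate 5.14 g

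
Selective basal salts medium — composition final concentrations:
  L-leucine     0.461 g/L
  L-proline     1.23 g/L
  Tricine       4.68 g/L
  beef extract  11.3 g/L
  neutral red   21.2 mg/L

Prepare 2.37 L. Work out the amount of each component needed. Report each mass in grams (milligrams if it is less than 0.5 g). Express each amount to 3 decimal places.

Scale factor relative to 1 L: 2.37.
L-leucine: 0.461 g/L × 2.37 L = 1.093 g
L-proline: 1.23 g/L × 2.37 L = 2.915 g
Tricine: 4.68 g/L × 2.37 L = 11.092 g
beef extract: 11.3 g/L × 2.37 L = 26.781 g
neutral red: 21.2 mg/L × 2.37 L = 50.244 mg

L-leucine 1.093 g; L-proline 2.915 g; Tricine 11.092 g; beef extract 26.781 g; neutral red 50.244 mg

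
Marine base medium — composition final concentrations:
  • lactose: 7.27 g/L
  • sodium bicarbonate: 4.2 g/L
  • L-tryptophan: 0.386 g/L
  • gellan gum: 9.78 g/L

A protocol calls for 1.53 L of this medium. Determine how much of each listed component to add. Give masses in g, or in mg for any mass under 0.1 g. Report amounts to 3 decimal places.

Scale factor relative to 1 L: 1.53.
lactose: 7.27 g/L × 1.53 L = 11.123 g
sodium bicarbonate: 4.2 g/L × 1.53 L = 6.426 g
L-tryptophan: 0.386 g/L × 1.53 L = 0.591 g
gellan gum: 9.78 g/L × 1.53 L = 14.963 g

lactose 11.123 g; sodium bicarbonate 6.426 g; L-tryptophan 0.591 g; gellan gum 14.963 g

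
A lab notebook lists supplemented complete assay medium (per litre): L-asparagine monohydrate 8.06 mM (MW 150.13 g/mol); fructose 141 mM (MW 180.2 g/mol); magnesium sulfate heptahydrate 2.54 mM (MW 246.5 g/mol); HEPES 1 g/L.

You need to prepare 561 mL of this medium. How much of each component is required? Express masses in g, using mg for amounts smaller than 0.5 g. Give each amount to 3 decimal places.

Working volume: 561 mL = 0.561 L.
L-asparagine monohydrate: 8.06 mmol/L × 150.13 g/mol × 0.561 L ÷ 1000 = 0.679 g
fructose: 141 mmol/L × 180.2 g/mol × 0.561 L ÷ 1000 = 14.254 g
magnesium sulfate heptahydrate: 2.54 mmol/L × 246.5 mg/mmol × 0.561 L = 351.248 mg
HEPES: 1 g/L × 0.561 L = 0.561 g

L-asparagine monohydrate 0.679 g; fructose 14.254 g; magnesium sulfate heptahydrate 351.248 mg; HEPES 0.561 g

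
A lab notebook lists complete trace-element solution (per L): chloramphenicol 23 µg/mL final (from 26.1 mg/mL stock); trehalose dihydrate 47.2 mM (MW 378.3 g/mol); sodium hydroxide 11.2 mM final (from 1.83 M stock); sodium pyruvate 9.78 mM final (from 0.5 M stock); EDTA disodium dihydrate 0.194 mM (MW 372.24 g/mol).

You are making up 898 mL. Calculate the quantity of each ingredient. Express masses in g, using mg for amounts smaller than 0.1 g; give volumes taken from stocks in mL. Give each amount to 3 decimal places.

chloramphenicol 0.791 mL; trehalose dihydrate 16.034 g; sodium hydroxide 5.496 mL; sodium pyruvate 17.565 mL; EDTA disodium dihydrate 64.849 mg

Target volume = 898 mL = 0.898 L.
chloramphenicol: dilute stock: 23 µg/mL × 898 mL ÷ 26100 µg/mL = 0.791 mL
trehalose dihydrate: 47.2 mmol/L × 378.3 g/mol × 0.898 L ÷ 1000 = 16.034 g
sodium hydroxide: V = C2·V2/C1 = 11.2 mM × 898 mL ÷ 1830 mM = 5.496 mL
sodium pyruvate: C1V1 = C2V2 → 9.78 mM × 898 mL ÷ 500 mM = 17.565 mL
EDTA disodium dihydrate: 0.194 mmol/L × 372.24 mg/mmol × 0.898 L = 64.849 mg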